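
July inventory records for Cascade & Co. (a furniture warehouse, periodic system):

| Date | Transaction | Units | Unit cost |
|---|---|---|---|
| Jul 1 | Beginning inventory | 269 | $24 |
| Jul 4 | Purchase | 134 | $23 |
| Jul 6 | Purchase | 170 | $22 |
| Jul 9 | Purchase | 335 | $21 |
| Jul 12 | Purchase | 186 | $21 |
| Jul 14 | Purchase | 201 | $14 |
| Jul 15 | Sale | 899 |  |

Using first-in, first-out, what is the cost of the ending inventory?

Jul 15, 899 sold [FIFO — oldest first]: 269 @ $24 + 134 @ $23 + 170 @ $22 + 326 @ $21 = $20,124
Ending inventory: 9 @ $21 + 186 @ $21 + 201 @ $14 = $6,909

Ending inventory = $6,909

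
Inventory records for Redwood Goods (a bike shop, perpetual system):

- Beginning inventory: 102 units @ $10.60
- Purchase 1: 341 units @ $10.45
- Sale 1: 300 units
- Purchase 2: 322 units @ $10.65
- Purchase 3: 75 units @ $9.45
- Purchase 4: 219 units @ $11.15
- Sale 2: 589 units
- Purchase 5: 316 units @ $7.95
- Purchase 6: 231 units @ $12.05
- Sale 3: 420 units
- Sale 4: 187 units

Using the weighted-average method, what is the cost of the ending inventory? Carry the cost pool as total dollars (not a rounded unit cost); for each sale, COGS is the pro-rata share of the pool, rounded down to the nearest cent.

After Beginning: 102 on hand, pool $1,081.20 (≈ $10.6000 each)
After Purchase 1: 443 on hand, pool $4,644.65 (≈ $10.4845 each)
Sale 1, sell 300: 300/443 × $4,644.65 → $3,145.36
After Purchase 2: 465 on hand, pool $4,928.59 (≈ $10.5991 each)
After Purchase 3: 540 on hand, pool $5,637.34 (≈ $10.4395 each)
After Purchase 4: 759 on hand, pool $8,079.19 (≈ $10.6445 each)
Sale 2, sell 589: 589/759 × $8,079.19 → $6,269.62
After Purchase 5: 486 on hand, pool $4,321.77 (≈ $8.8925 each)
After Purchase 6: 717 on hand, pool $7,105.32 (≈ $9.9098 each)
Sale 3, sell 420: 420/717 × $7,105.32 → $4,162.11
Sale 4, sell 187: 187/297 × $2,943.21 → $1,853.13
Total COGS = $3,145.36 + $6,269.62 + $4,162.11 + $1,853.13 = $15,430.22
Ending inventory (cost pool remaining) = $1,090.08

Ending inventory = $1,090.08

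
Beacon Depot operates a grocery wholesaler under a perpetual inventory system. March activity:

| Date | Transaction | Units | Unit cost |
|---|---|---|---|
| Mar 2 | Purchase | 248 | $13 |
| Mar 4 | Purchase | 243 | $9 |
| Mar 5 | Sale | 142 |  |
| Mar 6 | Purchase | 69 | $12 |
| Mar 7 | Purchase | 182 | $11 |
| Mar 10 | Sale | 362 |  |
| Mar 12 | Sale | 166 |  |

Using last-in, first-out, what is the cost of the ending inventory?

Ending inventory = $936

Mar 5, 142 sold [LIFO — newest first]: 142 @ $9 = $1,278
Mar 10, 362 sold [LIFO — newest first]: 182 @ $11 + 69 @ $12 + 101 @ $9 + 10 @ $13 = $3,869
Mar 12, 166 sold [LIFO — newest first]: 166 @ $13 = $2,158
Total COGS = $1,278 + $3,869 + $2,158 = $7,305
Ending inventory: 72 @ $13 = $936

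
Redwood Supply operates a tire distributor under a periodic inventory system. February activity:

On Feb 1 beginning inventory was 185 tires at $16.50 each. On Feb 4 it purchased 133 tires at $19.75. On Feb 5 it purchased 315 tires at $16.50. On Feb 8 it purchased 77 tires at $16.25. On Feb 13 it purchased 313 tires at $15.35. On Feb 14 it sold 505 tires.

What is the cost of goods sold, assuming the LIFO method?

Feb 14, 505 sold [LIFO — newest first]: 313 @ $15.35 + 77 @ $16.25 + 115 @ $16.50 = $7,953.30
Ending inventory: 185 @ $16.50 + 133 @ $19.75 + 200 @ $16.50 = $8,979.25
Check: goods available $16,932.55 = COGS $7,953.30 + ending $8,979.25

COGS = $7,953.30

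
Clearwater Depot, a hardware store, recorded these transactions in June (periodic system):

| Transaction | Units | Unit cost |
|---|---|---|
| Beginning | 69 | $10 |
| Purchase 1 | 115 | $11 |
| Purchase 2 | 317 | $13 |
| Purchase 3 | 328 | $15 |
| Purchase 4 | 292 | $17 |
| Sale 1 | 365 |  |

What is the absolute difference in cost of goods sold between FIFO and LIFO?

$1,751

FIFO COGS: 69 @ $10 + 115 @ $11 + 181 @ $13 = $4,308
LIFO COGS: 292 @ $17 + 73 @ $15 = $6,059
Difference = |$4,308 − $6,059| = $1,751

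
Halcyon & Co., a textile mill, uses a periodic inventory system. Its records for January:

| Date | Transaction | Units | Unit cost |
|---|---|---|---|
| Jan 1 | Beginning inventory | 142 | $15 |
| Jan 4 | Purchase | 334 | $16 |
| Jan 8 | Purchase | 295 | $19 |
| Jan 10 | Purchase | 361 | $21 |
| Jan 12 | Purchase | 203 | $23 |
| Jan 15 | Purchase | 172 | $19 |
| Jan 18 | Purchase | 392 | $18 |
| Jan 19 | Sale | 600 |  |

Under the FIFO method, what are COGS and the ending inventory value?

COGS = $9,830; ending inventory = $25,823

Jan 19, 600 sold [FIFO — oldest first]: 142 @ $15 + 334 @ $16 + 124 @ $19 = $9,830
Ending inventory: 171 @ $19 + 361 @ $21 + 203 @ $23 + 172 @ $19 + 392 @ $18 = $25,823
Check: goods available $35,653 = COGS $9,830 + ending $25,823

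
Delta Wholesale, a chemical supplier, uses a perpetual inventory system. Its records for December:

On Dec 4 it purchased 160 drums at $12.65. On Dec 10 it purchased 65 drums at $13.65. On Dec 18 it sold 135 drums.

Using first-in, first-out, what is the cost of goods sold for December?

Dec 18, 135 sold [FIFO — oldest first]: 135 @ $12.65 = $1,707.75
Ending inventory: 25 @ $12.65 + 65 @ $13.65 = $1,203.50
Check: goods available $2,911.25 = COGS $1,707.75 + ending $1,203.50

COGS = $1,707.75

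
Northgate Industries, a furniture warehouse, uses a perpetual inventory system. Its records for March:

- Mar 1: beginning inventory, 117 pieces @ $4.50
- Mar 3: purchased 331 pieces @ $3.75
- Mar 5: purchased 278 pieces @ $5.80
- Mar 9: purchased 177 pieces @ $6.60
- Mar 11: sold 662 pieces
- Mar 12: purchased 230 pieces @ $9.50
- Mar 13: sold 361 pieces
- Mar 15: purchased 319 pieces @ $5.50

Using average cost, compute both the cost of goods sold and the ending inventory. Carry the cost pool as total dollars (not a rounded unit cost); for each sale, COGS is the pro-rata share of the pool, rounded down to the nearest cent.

After Mar 1: 117 on hand, pool $526.50 (≈ $4.5000 each)
After Mar 3: 448 on hand, pool $1,767.75 (≈ $3.9459 each)
After Mar 5: 726 on hand, pool $3,380.15 (≈ $4.6559 each)
After Mar 9: 903 on hand, pool $4,548.35 (≈ $5.0369 each)
Mar 11, sell 662: 662/903 × $4,548.35 → $3,334.44
After Mar 12: 471 on hand, pool $3,398.91 (≈ $7.2164 each)
Mar 13, sell 361: 361/471 × $3,398.91 → $2,605.10
After Mar 15: 429 on hand, pool $2,548.31 (≈ $5.9401 each)
Total COGS = $3,334.44 + $2,605.10 = $5,939.54
Ending inventory (cost pool remaining) = $2,548.31

COGS = $5,939.54; ending inventory = $2,548.31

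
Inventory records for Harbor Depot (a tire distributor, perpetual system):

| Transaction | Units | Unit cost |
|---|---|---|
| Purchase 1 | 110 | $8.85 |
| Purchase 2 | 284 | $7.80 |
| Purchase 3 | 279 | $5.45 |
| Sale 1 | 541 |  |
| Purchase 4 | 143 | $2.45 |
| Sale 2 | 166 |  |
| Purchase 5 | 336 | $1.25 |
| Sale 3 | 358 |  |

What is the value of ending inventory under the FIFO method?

Ending inventory = $108.75

Sale 1 (541) [FIFO — oldest first]: 110 @ $8.85 + 284 @ $7.80 + 147 @ $5.45 = $3,989.85
Sale 2 (166) [FIFO — oldest first]: 132 @ $5.45 + 34 @ $2.45 = $802.70
Sale 3 (358) [FIFO — oldest first]: 109 @ $2.45 + 249 @ $1.25 = $578.30
Total COGS = $3,989.85 + $802.70 + $578.30 = $5,370.85
Ending inventory: 87 @ $1.25 = $108.75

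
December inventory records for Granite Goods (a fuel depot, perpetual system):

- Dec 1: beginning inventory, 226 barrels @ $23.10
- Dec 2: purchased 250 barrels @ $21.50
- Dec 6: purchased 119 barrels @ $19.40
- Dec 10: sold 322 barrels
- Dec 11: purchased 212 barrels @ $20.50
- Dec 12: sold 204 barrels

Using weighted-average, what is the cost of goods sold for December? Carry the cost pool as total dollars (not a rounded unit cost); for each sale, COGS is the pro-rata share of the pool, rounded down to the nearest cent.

COGS = $11,301.82

After Dec 1: 226 on hand, pool $5,220.60 (≈ $23.1000 each)
After Dec 2: 476 on hand, pool $10,595.60 (≈ $22.2597 each)
After Dec 6: 595 on hand, pool $12,904.20 (≈ $21.6877 each)
Dec 10, sell 322: 322/595 × $12,904.20 → $6,983.44
After Dec 11: 485 on hand, pool $10,266.76 (≈ $21.1686 each)
Dec 12, sell 204: 204/485 × $10,266.76 → $4,318.38
Total COGS = $6,983.44 + $4,318.38 = $11,301.82
Ending inventory (cost pool remaining) = $5,948.38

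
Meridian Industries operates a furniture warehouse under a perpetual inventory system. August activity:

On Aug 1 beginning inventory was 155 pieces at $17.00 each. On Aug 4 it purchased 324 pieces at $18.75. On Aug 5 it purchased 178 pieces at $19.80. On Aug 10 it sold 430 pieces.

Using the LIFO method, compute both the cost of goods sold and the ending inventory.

COGS = $8,249.40; ending inventory = $3,985.00

Aug 10, 430 sold [LIFO — newest first]: 178 @ $19.80 + 252 @ $18.75 = $8,249.40
Ending inventory: 155 @ $17.00 + 72 @ $18.75 = $3,985.00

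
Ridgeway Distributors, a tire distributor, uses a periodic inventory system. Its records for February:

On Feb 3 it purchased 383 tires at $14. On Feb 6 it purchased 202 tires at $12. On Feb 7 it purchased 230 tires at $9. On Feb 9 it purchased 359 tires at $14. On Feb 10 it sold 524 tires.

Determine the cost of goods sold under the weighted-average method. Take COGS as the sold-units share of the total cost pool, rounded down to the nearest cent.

Feb 10, sell 524: 524/1174 × $14,882.00 → $6,642.39
Ending inventory (cost pool remaining) = $8,239.61

COGS = $6,642.39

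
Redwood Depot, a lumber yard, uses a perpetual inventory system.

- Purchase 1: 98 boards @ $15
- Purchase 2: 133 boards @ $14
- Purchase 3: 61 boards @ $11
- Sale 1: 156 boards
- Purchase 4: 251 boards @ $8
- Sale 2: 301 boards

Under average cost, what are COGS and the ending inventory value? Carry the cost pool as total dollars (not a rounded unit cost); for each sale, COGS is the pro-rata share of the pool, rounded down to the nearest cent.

COGS = $5,150.46; ending inventory = $860.54

After Purchase 1: 98 on hand, pool $1,470.00 (≈ $15.0000 each)
After Purchase 2: 231 on hand, pool $3,332.00 (≈ $14.4242 each)
After Purchase 3: 292 on hand, pool $4,003.00 (≈ $13.7089 each)
Sale 1, sell 156: 156/292 × $4,003.00 → $2,138.58
After Purchase 4: 387 on hand, pool $3,872.42 (≈ $10.0063 each)
Sale 2, sell 301: 301/387 × $3,872.42 → $3,011.88
Total COGS = $2,138.58 + $3,011.88 = $5,150.46
Ending inventory (cost pool remaining) = $860.54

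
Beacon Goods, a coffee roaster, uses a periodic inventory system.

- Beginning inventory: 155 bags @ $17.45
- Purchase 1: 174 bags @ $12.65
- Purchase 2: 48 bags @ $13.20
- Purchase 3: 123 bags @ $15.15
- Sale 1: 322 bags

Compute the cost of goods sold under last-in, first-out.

COGS = $4,407.20

Sale 1 (322) [LIFO — newest first]: 123 @ $15.15 + 48 @ $13.20 + 151 @ $12.65 = $4,407.20
Ending inventory: 155 @ $17.45 + 23 @ $12.65 = $2,995.70
Check: goods available $7,402.90 = COGS $4,407.20 + ending $2,995.70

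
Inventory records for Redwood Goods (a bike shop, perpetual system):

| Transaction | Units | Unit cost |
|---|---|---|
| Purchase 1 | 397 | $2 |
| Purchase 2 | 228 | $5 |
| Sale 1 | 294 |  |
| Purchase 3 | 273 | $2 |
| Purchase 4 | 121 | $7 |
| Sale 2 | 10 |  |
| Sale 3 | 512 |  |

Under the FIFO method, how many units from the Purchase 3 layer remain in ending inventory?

Sale 1 (294) [FIFO — oldest first]: 294 @ $2 = $588
Sale 2 (10) [FIFO — oldest first]: 10 @ $2 = $20
Sale 3 (512) [FIFO — oldest first]: 93 @ $2 + 228 @ $5 + 191 @ $2 = $1,708
Total COGS = $588 + $20 + $1,708 = $2,316
Ending inventory: 82 @ $2 + 121 @ $7 = $1,011

82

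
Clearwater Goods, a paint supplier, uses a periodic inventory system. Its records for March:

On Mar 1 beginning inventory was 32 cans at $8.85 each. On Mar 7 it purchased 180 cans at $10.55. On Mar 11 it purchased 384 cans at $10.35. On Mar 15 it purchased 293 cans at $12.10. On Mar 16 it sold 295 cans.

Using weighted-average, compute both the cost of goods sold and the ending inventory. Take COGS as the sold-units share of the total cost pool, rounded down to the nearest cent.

Mar 16, sell 295: 295/889 × $9,701.90 → $3,219.41
Ending inventory (cost pool remaining) = $6,482.49
Check: goods available $9,701.90 = COGS $3,219.41 + ending $6,482.49

COGS = $3,219.41; ending inventory = $6,482.49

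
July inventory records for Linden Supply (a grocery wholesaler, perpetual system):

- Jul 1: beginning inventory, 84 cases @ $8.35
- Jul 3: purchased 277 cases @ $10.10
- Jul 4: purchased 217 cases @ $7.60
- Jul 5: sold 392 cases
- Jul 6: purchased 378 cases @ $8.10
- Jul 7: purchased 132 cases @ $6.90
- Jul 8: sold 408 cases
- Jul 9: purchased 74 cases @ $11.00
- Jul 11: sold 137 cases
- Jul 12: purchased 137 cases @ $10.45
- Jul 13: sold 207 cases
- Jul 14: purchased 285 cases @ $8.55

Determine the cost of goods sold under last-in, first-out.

Jul 5, 392 sold [LIFO — newest first]: 217 @ $7.60 + 175 @ $10.10 = $3,416.70
Jul 8, 408 sold [LIFO — newest first]: 132 @ $6.90 + 276 @ $8.10 = $3,146.40
Jul 11, 137 sold [LIFO — newest first]: 74 @ $11.00 + 63 @ $8.10 = $1,324.30
Jul 13, 207 sold [LIFO — newest first]: 137 @ $10.45 + 39 @ $8.10 + 31 @ $10.10 = $2,060.65
Total COGS = $3,416.70 + $3,146.40 + $1,324.30 + $2,060.65 = $9,948.05
Ending inventory: 84 @ $8.35 + 71 @ $10.10 + 285 @ $8.55 = $3,855.25

COGS = $9,948.05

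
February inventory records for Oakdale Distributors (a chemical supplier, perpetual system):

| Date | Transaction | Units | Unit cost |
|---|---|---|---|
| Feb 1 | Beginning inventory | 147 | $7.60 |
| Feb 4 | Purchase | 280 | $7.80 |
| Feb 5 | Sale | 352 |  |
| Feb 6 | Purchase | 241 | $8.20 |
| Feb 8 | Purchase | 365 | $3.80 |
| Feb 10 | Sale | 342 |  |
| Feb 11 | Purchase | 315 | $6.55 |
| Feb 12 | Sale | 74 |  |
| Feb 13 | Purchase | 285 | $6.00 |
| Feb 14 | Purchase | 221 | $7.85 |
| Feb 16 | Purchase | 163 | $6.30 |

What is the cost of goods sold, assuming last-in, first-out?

COGS = $4,515.50

Feb 5, 352 sold [LIFO — newest first]: 280 @ $7.80 + 72 @ $7.60 = $2,731.20
Feb 10, 342 sold [LIFO — newest first]: 342 @ $3.80 = $1,299.60
Feb 12, 74 sold [LIFO — newest first]: 74 @ $6.55 = $484.70
Total COGS = $2,731.20 + $1,299.60 + $484.70 = $4,515.50
Ending inventory: 75 @ $7.60 + 241 @ $8.20 + 23 @ $3.80 + 241 @ $6.55 + 285 @ $6.00 + 221 @ $7.85 + 163 @ $6.30 = $8,683.90
Check: goods available $13,199.40 = COGS $4,515.50 + ending $8,683.90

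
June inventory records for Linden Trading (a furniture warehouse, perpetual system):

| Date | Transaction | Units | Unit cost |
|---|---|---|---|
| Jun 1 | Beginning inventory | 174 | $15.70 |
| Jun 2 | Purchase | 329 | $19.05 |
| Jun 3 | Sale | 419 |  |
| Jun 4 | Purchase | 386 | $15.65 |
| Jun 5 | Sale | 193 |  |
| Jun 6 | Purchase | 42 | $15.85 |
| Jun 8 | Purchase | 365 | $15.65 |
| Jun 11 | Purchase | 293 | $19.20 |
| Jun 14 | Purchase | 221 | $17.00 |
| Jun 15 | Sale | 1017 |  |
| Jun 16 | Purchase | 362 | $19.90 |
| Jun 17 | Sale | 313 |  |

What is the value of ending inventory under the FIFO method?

Jun 3, 419 sold [FIFO — oldest first]: 174 @ $15.70 + 245 @ $19.05 = $7,399.05
Jun 5, 193 sold [FIFO — oldest first]: 84 @ $19.05 + 109 @ $15.65 = $3,306.05
Jun 15, 1017 sold [FIFO — oldest first]: 277 @ $15.65 + 42 @ $15.85 + 365 @ $15.65 + 293 @ $19.20 + 40 @ $17.00 = $17,018.60
Jun 17, 313 sold [FIFO — oldest first]: 181 @ $17.00 + 132 @ $19.90 = $5,703.80
Total COGS = $7,399.05 + $3,306.05 + $17,018.60 + $5,703.80 = $33,427.50
Ending inventory: 230 @ $19.90 = $4,577.00
Check: goods available $38,004.50 = COGS $33,427.50 + ending $4,577.00

Ending inventory = $4,577.00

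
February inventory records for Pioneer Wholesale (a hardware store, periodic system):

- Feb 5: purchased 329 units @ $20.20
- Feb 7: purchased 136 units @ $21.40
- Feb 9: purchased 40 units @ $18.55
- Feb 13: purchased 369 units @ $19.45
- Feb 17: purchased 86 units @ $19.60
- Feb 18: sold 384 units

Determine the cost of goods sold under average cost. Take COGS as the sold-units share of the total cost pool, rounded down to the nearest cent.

Feb 18, sell 384: 384/960 × $19,160.85 → $7,664.34
Ending inventory (cost pool remaining) = $11,496.51
Check: goods available $19,160.85 = COGS $7,664.34 + ending $11,496.51

COGS = $7,664.34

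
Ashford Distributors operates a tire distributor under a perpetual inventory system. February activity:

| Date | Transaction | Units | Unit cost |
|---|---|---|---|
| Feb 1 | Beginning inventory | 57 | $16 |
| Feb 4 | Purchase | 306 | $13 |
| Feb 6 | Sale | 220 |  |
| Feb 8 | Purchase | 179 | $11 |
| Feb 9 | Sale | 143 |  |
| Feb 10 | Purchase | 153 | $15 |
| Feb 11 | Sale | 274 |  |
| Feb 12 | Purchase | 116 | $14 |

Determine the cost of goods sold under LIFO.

Feb 6, 220 sold [LIFO — newest first]: 220 @ $13 = $2,860
Feb 9, 143 sold [LIFO — newest first]: 143 @ $11 = $1,573
Feb 11, 274 sold [LIFO — newest first]: 153 @ $15 + 36 @ $11 + 85 @ $13 = $3,796
Total COGS = $2,860 + $1,573 + $3,796 = $8,229
Ending inventory: 57 @ $16 + 1 @ $13 + 116 @ $14 = $2,549
Check: goods available $10,778 = COGS $8,229 + ending $2,549

COGS = $8,229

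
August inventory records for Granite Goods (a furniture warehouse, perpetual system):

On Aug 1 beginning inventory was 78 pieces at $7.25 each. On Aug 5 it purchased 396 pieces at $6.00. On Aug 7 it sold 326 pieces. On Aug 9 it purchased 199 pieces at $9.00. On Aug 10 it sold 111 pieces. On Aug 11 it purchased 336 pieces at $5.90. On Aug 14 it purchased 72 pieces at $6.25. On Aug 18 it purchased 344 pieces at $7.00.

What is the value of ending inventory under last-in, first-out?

Aug 7, 326 sold [LIFO — newest first]: 326 @ $6.00 = $1,956.00
Aug 10, 111 sold [LIFO — newest first]: 111 @ $9.00 = $999.00
Total COGS = $1,956.00 + $999.00 = $2,955.00
Ending inventory: 78 @ $7.25 + 70 @ $6.00 + 88 @ $9.00 + 336 @ $5.90 + 72 @ $6.25 + 344 @ $7.00 = $6,617.90
Check: goods available $9,572.90 = COGS $2,955.00 + ending $6,617.90

Ending inventory = $6,617.90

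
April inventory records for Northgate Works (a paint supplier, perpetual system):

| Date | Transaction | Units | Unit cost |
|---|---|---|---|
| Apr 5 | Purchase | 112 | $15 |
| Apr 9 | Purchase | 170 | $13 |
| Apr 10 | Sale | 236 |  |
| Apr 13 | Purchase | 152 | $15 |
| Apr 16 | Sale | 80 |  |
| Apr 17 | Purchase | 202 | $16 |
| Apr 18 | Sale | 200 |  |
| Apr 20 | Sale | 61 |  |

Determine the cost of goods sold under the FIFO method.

COGS = $8,458

Apr 10, 236 sold [FIFO — oldest first]: 112 @ $15 + 124 @ $13 = $3,292
Apr 16, 80 sold [FIFO — oldest first]: 46 @ $13 + 34 @ $15 = $1,108
Apr 18, 200 sold [FIFO — oldest first]: 118 @ $15 + 82 @ $16 = $3,082
Apr 20, 61 sold [FIFO — oldest first]: 61 @ $16 = $976
Total COGS = $3,292 + $1,108 + $3,082 + $976 = $8,458
Ending inventory: 59 @ $16 = $944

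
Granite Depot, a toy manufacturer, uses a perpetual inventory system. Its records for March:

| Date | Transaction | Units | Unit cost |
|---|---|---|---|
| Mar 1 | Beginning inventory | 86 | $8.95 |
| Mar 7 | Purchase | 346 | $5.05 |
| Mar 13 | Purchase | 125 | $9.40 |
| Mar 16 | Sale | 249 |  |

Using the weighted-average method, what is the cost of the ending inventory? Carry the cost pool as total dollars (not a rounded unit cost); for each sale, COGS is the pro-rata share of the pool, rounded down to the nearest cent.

After Mar 1: 86 on hand, pool $769.70 (≈ $8.9500 each)
After Mar 7: 432 on hand, pool $2,517.00 (≈ $5.8264 each)
After Mar 13: 557 on hand, pool $3,692.00 (≈ $6.6284 each)
Mar 16, sell 249: 249/557 × $3,692.00 → $1,650.46
Ending inventory (cost pool remaining) = $2,041.54

Ending inventory = $2,041.54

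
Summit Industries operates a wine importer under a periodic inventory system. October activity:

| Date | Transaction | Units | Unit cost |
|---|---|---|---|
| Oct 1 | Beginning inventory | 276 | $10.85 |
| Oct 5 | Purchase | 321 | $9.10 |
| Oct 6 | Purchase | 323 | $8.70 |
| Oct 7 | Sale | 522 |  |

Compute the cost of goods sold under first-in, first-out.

COGS = $5,233.20

Oct 7, 522 sold [FIFO — oldest first]: 276 @ $10.85 + 246 @ $9.10 = $5,233.20
Ending inventory: 75 @ $9.10 + 323 @ $8.70 = $3,492.60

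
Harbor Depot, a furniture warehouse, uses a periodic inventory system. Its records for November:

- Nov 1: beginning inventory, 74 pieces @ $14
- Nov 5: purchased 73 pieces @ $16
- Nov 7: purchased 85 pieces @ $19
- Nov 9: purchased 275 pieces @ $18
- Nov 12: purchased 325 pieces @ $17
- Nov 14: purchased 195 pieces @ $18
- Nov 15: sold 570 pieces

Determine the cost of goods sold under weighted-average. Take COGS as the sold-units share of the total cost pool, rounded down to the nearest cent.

COGS = $9,881.48

Nov 15, sell 570: 570/1027 × $17,804.00 → $9,881.48
Ending inventory (cost pool remaining) = $7,922.52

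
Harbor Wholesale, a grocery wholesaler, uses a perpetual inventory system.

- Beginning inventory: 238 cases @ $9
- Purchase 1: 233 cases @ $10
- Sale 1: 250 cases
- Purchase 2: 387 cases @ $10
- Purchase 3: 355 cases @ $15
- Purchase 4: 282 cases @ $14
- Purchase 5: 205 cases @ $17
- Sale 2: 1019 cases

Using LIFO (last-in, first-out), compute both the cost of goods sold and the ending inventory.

Sale 1 (250) [LIFO — newest first]: 233 @ $10 + 17 @ $9 = $2,483
Sale 2 (1019) [LIFO — newest first]: 205 @ $17 + 282 @ $14 + 355 @ $15 + 177 @ $10 = $14,528
Total COGS = $2,483 + $14,528 = $17,011
Ending inventory: 221 @ $9 + 210 @ $10 = $4,089

COGS = $17,011; ending inventory = $4,089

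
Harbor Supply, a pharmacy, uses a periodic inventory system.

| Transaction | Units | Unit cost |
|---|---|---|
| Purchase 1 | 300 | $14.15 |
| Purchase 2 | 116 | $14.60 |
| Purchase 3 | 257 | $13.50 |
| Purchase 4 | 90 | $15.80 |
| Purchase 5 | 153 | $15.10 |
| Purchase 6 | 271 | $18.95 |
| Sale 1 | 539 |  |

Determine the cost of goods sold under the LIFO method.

Sale 1 (539) [LIFO — newest first]: 271 @ $18.95 + 153 @ $15.10 + 90 @ $15.80 + 25 @ $13.50 = $9,205.25
Ending inventory: 300 @ $14.15 + 116 @ $14.60 + 232 @ $13.50 = $9,070.60
Check: goods available $18,275.85 = COGS $9,205.25 + ending $9,070.60

COGS = $9,205.25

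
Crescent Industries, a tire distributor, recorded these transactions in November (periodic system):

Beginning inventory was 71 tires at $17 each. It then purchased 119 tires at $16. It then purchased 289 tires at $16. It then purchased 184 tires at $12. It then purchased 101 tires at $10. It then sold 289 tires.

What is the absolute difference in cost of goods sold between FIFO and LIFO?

FIFO COGS: 71 @ $17 + 119 @ $16 + 99 @ $16 = $4,695
LIFO COGS: 101 @ $10 + 184 @ $12 + 4 @ $16 = $3,282
Difference = |$4,695 − $3,282| = $1,413

$1,413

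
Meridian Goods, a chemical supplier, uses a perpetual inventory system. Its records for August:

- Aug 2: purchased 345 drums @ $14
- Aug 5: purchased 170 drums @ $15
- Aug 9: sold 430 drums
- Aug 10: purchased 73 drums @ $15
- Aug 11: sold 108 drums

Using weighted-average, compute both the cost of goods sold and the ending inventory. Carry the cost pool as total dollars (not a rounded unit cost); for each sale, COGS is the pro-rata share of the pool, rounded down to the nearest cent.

After Aug 2: 345 on hand, pool $4,830.00 (≈ $14.0000 each)
After Aug 5: 515 on hand, pool $7,380.00 (≈ $14.3301 each)
Aug 9, sell 430: 430/515 × $7,380.00 → $6,161.94
After Aug 10: 158 on hand, pool $2,313.06 (≈ $14.6396 each)
Aug 11, sell 108: 108/158 × $2,313.06 → $1,581.07
Total COGS = $6,161.94 + $1,581.07 = $7,743.01
Ending inventory (cost pool remaining) = $731.99

COGS = $7,743.01; ending inventory = $731.99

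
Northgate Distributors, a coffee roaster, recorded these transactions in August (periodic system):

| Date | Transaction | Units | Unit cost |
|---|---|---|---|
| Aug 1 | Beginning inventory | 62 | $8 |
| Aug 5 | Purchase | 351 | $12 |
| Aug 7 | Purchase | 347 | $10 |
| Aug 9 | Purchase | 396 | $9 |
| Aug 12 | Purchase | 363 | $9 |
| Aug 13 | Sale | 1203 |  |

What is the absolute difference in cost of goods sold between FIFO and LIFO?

$700

FIFO COGS: 62 @ $8 + 351 @ $12 + 347 @ $10 + 396 @ $9 + 47 @ $9 = $12,165
LIFO COGS: 363 @ $9 + 396 @ $9 + 347 @ $10 + 97 @ $12 = $11,465
Difference = |$12,165 − $11,465| = $700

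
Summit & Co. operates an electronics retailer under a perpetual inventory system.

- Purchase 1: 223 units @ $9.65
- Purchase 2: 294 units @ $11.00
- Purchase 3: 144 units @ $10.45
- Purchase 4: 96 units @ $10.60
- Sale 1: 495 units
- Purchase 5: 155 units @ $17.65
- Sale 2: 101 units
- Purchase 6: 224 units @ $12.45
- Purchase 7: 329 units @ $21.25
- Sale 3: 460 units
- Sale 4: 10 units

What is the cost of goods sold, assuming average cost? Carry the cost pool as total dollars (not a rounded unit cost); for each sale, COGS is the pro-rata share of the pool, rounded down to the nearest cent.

COGS = $14,029.42

After Purchase 1: 223 on hand, pool $2,151.95 (≈ $9.6500 each)
After Purchase 2: 517 on hand, pool $5,385.95 (≈ $10.4177 each)
After Purchase 3: 661 on hand, pool $6,890.75 (≈ $10.4247 each)
After Purchase 4: 757 on hand, pool $7,908.35 (≈ $10.4470 each)
Sale 1, sell 495: 495/757 × $7,908.35 → $5,171.24
After Purchase 5: 417 on hand, pool $5,472.86 (≈ $13.1244 each)
Sale 2, sell 101: 101/417 × $5,472.86 → $1,325.56
After Purchase 6: 540 on hand, pool $6,936.10 (≈ $12.8446 each)
After Purchase 7: 869 on hand, pool $13,927.35 (≈ $16.0269 each)
Sale 3, sell 460: 460/869 × $13,927.35 → $7,372.36
Sale 4, sell 10: 10/409 × $6,554.99 → $160.26
Total COGS = $5,171.24 + $1,325.56 + $7,372.36 + $160.26 = $14,029.42
Ending inventory (cost pool remaining) = $6,394.73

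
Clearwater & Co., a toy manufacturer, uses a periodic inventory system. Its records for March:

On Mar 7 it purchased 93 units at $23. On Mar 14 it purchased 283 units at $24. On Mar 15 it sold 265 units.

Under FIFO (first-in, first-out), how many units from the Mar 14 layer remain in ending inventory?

111

Mar 15, 265 sold [FIFO — oldest first]: 93 @ $23 + 172 @ $24 = $6,267
Ending inventory: 111 @ $24 = $2,664
Check: goods available $8,931 = COGS $6,267 + ending $2,664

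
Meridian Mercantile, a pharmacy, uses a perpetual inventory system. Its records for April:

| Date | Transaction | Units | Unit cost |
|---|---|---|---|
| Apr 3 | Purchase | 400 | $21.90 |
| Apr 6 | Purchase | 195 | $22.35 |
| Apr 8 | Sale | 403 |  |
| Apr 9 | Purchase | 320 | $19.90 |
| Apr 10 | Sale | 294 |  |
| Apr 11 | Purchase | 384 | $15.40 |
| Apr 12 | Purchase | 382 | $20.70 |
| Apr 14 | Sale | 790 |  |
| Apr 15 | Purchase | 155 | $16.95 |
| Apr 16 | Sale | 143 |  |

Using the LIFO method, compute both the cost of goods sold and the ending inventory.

COGS = $31,486.50; ending inventory = $4,448.00

Apr 8, 403 sold [LIFO — newest first]: 195 @ $22.35 + 208 @ $21.90 = $8,913.45
Apr 10, 294 sold [LIFO — newest first]: 294 @ $19.90 = $5,850.60
Apr 14, 790 sold [LIFO — newest first]: 382 @ $20.70 + 384 @ $15.40 + 24 @ $19.90 = $14,298.60
Apr 16, 143 sold [LIFO — newest first]: 143 @ $16.95 = $2,423.85
Total COGS = $8,913.45 + $5,850.60 + $14,298.60 + $2,423.85 = $31,486.50
Ending inventory: 192 @ $21.90 + 2 @ $19.90 + 12 @ $16.95 = $4,448.00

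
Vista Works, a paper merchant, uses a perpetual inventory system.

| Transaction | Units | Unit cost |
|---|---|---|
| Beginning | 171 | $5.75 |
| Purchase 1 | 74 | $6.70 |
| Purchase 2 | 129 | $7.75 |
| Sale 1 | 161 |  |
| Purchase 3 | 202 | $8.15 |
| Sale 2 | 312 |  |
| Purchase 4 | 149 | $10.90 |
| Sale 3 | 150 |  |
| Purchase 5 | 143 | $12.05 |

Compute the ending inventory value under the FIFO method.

Sale 1 (161) [FIFO — oldest first]: 161 @ $5.75 = $925.75
Sale 2 (312) [FIFO — oldest first]: 10 @ $5.75 + 74 @ $6.70 + 129 @ $7.75 + 99 @ $8.15 = $2,359.90
Sale 3 (150) [FIFO — oldest first]: 103 @ $8.15 + 47 @ $10.90 = $1,351.75
Total COGS = $925.75 + $2,359.90 + $1,351.75 = $4,637.40
Ending inventory: 102 @ $10.90 + 143 @ $12.05 = $2,834.95

Ending inventory = $2,834.95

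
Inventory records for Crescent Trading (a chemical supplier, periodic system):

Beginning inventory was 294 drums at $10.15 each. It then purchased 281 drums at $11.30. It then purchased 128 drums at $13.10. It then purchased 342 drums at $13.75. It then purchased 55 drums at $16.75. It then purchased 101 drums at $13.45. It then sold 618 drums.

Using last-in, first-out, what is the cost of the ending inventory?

Sale 1 (618) [LIFO — newest first]: 101 @ $13.45 + 55 @ $16.75 + 342 @ $13.75 + 120 @ $13.10 = $8,554.20
Ending inventory: 294 @ $10.15 + 281 @ $11.30 + 8 @ $13.10 = $6,264.20

Ending inventory = $6,264.20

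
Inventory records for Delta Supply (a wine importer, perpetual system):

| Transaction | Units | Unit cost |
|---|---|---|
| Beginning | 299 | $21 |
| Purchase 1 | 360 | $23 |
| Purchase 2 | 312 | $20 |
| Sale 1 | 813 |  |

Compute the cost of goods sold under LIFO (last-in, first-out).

COGS = $17,481

Sale 1 (813) [LIFO — newest first]: 312 @ $20 + 360 @ $23 + 141 @ $21 = $17,481
Ending inventory: 158 @ $21 = $3,318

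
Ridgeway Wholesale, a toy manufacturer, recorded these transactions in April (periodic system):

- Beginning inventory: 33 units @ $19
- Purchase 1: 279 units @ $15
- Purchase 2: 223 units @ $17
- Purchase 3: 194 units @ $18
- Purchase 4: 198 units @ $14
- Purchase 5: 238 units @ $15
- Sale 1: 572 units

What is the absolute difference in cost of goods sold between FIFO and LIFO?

FIFO COGS: 33 @ $19 + 279 @ $15 + 223 @ $17 + 37 @ $18 = $9,269
LIFO COGS: 238 @ $15 + 198 @ $14 + 136 @ $18 = $8,790
Difference = |$9,269 − $8,790| = $479

$479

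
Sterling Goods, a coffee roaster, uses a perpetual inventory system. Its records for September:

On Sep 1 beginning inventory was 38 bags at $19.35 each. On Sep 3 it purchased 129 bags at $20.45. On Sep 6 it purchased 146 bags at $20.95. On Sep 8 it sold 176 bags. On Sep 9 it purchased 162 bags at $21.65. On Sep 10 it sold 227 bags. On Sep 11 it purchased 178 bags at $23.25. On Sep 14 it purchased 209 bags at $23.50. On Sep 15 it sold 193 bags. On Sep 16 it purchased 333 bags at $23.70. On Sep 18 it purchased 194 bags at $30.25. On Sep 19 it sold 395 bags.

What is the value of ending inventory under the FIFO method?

Sep 8, 176 sold [FIFO — oldest first]: 38 @ $19.35 + 129 @ $20.45 + 9 @ $20.95 = $3,561.90
Sep 10, 227 sold [FIFO — oldest first]: 137 @ $20.95 + 90 @ $21.65 = $4,818.65
Sep 15, 193 sold [FIFO — oldest first]: 72 @ $21.65 + 121 @ $23.25 = $4,372.05
Sep 19, 395 sold [FIFO — oldest first]: 57 @ $23.25 + 209 @ $23.50 + 129 @ $23.70 = $9,294.05
Total COGS = $3,561.90 + $4,818.65 + $4,372.05 + $9,294.05 = $22,046.65
Ending inventory: 204 @ $23.70 + 194 @ $30.25 = $10,703.30
Check: goods available $32,749.95 = COGS $22,046.65 + ending $10,703.30

Ending inventory = $10,703.30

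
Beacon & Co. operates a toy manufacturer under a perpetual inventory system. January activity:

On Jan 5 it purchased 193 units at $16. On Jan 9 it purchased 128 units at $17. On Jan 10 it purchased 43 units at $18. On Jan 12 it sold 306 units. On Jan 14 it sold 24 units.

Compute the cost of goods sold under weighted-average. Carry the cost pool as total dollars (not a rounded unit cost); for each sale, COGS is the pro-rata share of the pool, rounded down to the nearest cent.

COGS = $5,474.01

After Jan 5: 193 on hand, pool $3,088.00 (≈ $16.0000 each)
After Jan 9: 321 on hand, pool $5,264.00 (≈ $16.3988 each)
After Jan 10: 364 on hand, pool $6,038.00 (≈ $16.5879 each)
Jan 12, sell 306: 306/364 × $6,038.00 → $5,075.90
Jan 14, sell 24: 24/58 × $962.10 → $398.11
Total COGS = $5,075.90 + $398.11 = $5,474.01
Ending inventory (cost pool remaining) = $563.99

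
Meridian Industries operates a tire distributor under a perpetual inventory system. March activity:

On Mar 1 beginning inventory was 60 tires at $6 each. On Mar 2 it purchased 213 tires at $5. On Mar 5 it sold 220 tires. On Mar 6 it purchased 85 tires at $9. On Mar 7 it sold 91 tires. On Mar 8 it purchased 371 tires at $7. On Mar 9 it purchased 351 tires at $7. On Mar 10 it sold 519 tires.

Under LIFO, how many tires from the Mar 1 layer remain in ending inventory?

47

Mar 5, 220 sold [LIFO — newest first]: 213 @ $5 + 7 @ $6 = $1,107
Mar 7, 91 sold [LIFO — newest first]: 85 @ $9 + 6 @ $6 = $801
Mar 10, 519 sold [LIFO — newest first]: 351 @ $7 + 168 @ $7 = $3,633
Total COGS = $1,107 + $801 + $3,633 = $5,541
Ending inventory: 47 @ $6 + 203 @ $7 = $1,703
Check: goods available $7,244 = COGS $5,541 + ending $1,703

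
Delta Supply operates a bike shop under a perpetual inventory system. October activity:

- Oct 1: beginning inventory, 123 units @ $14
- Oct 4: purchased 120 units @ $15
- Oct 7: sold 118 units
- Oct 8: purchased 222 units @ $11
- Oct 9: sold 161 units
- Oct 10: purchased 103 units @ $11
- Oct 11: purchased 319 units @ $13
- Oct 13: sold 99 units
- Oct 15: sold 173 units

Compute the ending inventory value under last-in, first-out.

Oct 7, 118 sold [LIFO — newest first]: 118 @ $15 = $1,770
Oct 9, 161 sold [LIFO — newest first]: 161 @ $11 = $1,771
Oct 13, 99 sold [LIFO — newest first]: 99 @ $13 = $1,287
Oct 15, 173 sold [LIFO — newest first]: 173 @ $13 = $2,249
Total COGS = $1,770 + $1,771 + $1,287 + $2,249 = $7,077
Ending inventory: 123 @ $14 + 2 @ $15 + 61 @ $11 + 103 @ $11 + 47 @ $13 = $4,167
Check: goods available $11,244 = COGS $7,077 + ending $4,167

Ending inventory = $4,167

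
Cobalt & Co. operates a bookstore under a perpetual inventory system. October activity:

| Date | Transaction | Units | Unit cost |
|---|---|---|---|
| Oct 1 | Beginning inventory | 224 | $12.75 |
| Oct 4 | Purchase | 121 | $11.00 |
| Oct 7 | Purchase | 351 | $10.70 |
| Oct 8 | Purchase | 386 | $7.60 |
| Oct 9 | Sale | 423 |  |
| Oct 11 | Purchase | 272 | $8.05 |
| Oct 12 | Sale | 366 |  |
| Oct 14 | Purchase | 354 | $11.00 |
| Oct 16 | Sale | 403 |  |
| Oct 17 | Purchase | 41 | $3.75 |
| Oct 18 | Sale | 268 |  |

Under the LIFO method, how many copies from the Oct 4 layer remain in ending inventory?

Oct 9, 423 sold [LIFO — newest first]: 386 @ $7.60 + 37 @ $10.70 = $3,329.50
Oct 12, 366 sold [LIFO — newest first]: 272 @ $8.05 + 94 @ $10.70 = $3,195.40
Oct 16, 403 sold [LIFO — newest first]: 354 @ $11.00 + 49 @ $10.70 = $4,418.30
Oct 18, 268 sold [LIFO — newest first]: 41 @ $3.75 + 171 @ $10.70 + 56 @ $11.00 = $2,599.45
Total COGS = $3,329.50 + $3,195.40 + $4,418.30 + $2,599.45 = $13,542.65
Ending inventory: 224 @ $12.75 + 65 @ $11.00 = $3,571.00

65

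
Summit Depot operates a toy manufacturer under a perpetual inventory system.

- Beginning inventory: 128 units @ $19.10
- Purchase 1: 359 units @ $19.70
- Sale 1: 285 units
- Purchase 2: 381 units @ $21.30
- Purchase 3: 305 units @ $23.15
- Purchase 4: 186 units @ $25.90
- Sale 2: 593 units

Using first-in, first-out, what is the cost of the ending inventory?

Ending inventory = $11,646.65

Sale 1 (285) [FIFO — oldest first]: 128 @ $19.10 + 157 @ $19.70 = $5,537.70
Sale 2 (593) [FIFO — oldest first]: 202 @ $19.70 + 381 @ $21.30 + 10 @ $23.15 = $12,326.20
Total COGS = $5,537.70 + $12,326.20 = $17,863.90
Ending inventory: 295 @ $23.15 + 186 @ $25.90 = $11,646.65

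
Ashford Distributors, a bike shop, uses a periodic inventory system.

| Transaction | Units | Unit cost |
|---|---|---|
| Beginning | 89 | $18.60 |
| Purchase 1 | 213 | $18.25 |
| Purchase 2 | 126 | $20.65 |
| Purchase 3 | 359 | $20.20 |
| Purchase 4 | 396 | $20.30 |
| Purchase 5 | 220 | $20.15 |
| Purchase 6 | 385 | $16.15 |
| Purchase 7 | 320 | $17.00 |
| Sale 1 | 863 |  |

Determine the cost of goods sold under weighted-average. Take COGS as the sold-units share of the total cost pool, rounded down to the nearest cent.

Sale 1, sell 863: 863/2108 × $39,525.90 → $16,181.61
Ending inventory (cost pool remaining) = $23,344.29

COGS = $16,181.61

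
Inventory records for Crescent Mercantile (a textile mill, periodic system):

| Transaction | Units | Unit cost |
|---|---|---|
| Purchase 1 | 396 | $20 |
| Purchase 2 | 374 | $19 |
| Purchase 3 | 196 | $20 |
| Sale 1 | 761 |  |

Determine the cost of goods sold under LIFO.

Sale 1 (761) [LIFO — newest first]: 196 @ $20 + 374 @ $19 + 191 @ $20 = $14,846
Ending inventory: 205 @ $20 = $4,100
Check: goods available $18,946 = COGS $14,846 + ending $4,100

COGS = $14,846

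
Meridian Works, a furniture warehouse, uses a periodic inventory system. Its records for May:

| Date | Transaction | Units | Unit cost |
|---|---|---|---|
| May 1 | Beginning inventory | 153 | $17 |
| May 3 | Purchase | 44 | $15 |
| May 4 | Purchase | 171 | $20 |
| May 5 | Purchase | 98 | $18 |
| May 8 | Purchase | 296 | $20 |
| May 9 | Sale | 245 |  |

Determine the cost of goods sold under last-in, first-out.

May 9, 245 sold [LIFO — newest first]: 245 @ $20 = $4,900
Ending inventory: 153 @ $17 + 44 @ $15 + 171 @ $20 + 98 @ $18 + 51 @ $20 = $9,465
Check: goods available $14,365 = COGS $4,900 + ending $9,465

COGS = $4,900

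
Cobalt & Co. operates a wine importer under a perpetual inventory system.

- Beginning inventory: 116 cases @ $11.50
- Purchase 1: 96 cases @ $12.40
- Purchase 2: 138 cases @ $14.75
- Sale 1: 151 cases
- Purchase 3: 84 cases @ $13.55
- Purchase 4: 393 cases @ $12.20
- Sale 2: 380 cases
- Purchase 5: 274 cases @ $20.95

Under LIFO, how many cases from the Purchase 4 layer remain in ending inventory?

Sale 1 (151) [LIFO — newest first]: 138 @ $14.75 + 13 @ $12.40 = $2,196.70
Sale 2 (380) [LIFO — newest first]: 380 @ $12.20 = $4,636.00
Total COGS = $2,196.70 + $4,636.00 = $6,832.70
Ending inventory: 116 @ $11.50 + 83 @ $12.40 + 84 @ $13.55 + 13 @ $12.20 + 274 @ $20.95 = $9,400.30

13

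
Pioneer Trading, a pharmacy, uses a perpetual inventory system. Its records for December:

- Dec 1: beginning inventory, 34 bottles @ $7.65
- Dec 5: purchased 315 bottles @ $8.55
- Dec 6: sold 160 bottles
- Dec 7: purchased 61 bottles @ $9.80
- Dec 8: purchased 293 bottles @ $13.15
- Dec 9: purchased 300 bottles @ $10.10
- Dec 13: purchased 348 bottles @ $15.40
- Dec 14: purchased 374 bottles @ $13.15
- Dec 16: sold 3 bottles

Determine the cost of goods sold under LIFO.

COGS = $1,407.45

Dec 6, 160 sold [LIFO — newest first]: 160 @ $8.55 = $1,368.00
Dec 16, 3 sold [LIFO — newest first]: 3 @ $13.15 = $39.45
Total COGS = $1,368.00 + $39.45 = $1,407.45
Ending inventory: 34 @ $7.65 + 155 @ $8.55 + 61 @ $9.80 + 293 @ $13.15 + 300 @ $10.10 + 348 @ $15.40 + 371 @ $13.15 = $19,303.95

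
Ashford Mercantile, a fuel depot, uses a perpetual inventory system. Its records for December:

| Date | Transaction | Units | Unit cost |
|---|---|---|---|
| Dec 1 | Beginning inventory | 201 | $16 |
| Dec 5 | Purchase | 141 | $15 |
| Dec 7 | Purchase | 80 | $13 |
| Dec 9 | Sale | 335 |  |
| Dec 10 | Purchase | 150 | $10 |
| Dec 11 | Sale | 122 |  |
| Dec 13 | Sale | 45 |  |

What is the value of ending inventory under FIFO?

Ending inventory = $700

Dec 9, 335 sold [FIFO — oldest first]: 201 @ $16 + 134 @ $15 = $5,226
Dec 11, 122 sold [FIFO — oldest first]: 7 @ $15 + 80 @ $13 + 35 @ $10 = $1,495
Dec 13, 45 sold [FIFO — oldest first]: 45 @ $10 = $450
Total COGS = $5,226 + $1,495 + $450 = $7,171
Ending inventory: 70 @ $10 = $700
Check: goods available $7,871 = COGS $7,171 + ending $700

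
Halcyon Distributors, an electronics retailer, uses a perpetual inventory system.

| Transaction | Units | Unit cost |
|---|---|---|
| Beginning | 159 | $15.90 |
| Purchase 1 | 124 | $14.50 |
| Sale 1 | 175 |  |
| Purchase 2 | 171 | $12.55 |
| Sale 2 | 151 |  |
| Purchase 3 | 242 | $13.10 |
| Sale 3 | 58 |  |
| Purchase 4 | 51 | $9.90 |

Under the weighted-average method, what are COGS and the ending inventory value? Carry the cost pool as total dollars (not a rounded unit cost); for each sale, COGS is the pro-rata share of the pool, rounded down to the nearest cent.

After Beginning: 159 on hand, pool $2,528.10 (≈ $15.9000 each)
After Purchase 1: 283 on hand, pool $4,326.10 (≈ $15.2866 each)
Sale 1, sell 175: 175/283 × $4,326.10 → $2,675.15
After Purchase 2: 279 on hand, pool $3,797.00 (≈ $13.6093 each)
Sale 2, sell 151: 151/279 × $3,797.00 → $2,055.00
After Purchase 3: 370 on hand, pool $4,912.20 (≈ $13.2762 each)
Sale 3, sell 58: 58/370 × $4,912.20 → $770.02
After Purchase 4: 363 on hand, pool $4,647.08 (≈ $12.8019 each)
Total COGS = $2,675.15 + $2,055.00 + $770.02 = $5,500.17
Ending inventory (cost pool remaining) = $4,647.08

COGS = $5,500.17; ending inventory = $4,647.08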